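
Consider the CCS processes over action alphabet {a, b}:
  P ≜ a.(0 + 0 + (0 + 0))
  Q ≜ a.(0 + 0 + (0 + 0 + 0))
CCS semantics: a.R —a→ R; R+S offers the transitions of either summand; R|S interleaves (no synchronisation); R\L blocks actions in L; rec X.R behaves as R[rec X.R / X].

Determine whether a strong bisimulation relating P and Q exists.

LTS(P): 2 reachable states
  s0 = a.(0 + 0 + (0 + 0)) ⊢ =a=> s1
  s1 = 0 + 0 + (0 + 0) ⊢ ·
LTS(Q): 2 reachable states
  t0 = a.(0 + 0 + (0 + 0 + 0)) ⊢ =a=> t1
  t1 = 0 + 0 + (0 + 0 + 0) ⊢ ·
Bisimilarity quotient blocks:
  B0 = {s0, t0}
  B1 = {s1, t1}
s0 ∈ B0, t0 ∈ B0 → same block

bisimilar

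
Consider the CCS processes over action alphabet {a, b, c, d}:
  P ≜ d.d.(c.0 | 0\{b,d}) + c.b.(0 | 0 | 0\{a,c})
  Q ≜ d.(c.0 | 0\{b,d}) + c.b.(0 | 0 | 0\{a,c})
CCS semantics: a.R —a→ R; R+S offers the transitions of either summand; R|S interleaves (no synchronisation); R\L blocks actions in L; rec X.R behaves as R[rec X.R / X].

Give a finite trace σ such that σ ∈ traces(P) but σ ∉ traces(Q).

dd

P's transition system — 6 states:
  p0 = d.d.(c.0 | 0\{b,d}) + c.b.(0 | 0 | 0\{a,c}) | ··c··> p1, ··d··> p2
  p1 = b.(0 | 0 | 0\{a,c}) | ··b··> p3
  p2 = d.(c.0 | 0\{b,d}) | ··d··> p4
  p3 = 0 | 0 | 0\{a,c} | (no moves)
  p4 = c.0 | 0\{b,d} | ··c··> p5
  p5 = 0 | 0\{b,d} | (no moves)
Q's transition system — 5 states:
  q0 = d.(c.0 | 0\{b,d}) + c.b.(0 | 0 | 0\{a,c}) | ··c··> q1, ··d··> q2
  q1 = b.(0 | 0 | 0\{a,c}) | ··b··> q3
  q2 = c.0 | 0\{b,d} | ··c··> q4
  q3 = 0 | 0 | 0\{a,c} | (no moves)
  q4 = 0 | 0\{b,d} | (no moves)
Executing dd from P (initial set {p0}):
  step 1 (d): {p2}
  step 2 (d): {p4}
  P completes σ.
Executing dd from Q (initial set {q0}):
  step 1 (d): {q2}
  step 2 (d): ∅  — Q cannot continue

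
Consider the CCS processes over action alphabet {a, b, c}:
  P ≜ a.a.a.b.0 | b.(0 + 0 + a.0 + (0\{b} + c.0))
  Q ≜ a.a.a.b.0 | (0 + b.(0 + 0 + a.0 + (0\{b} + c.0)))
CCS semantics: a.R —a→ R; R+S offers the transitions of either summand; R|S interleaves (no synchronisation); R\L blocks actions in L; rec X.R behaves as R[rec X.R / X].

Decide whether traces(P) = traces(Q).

traces(P) = traces(Q)

LTS(P): 15 reachable states
  m0 = a.a.a.b.0 | b.(0 + 0 + a.0 + (0\{b} + c.0)) has moves --a--▸ m1, --b--▸ m2
  m1 = a.a.b.0 | b.(0 + 0 + a.0 + (0\{b} + c.0)) has moves --a--▸ m3, --b--▸ m4
  m2 = a.a.a.b.0 | (0 + 0 + a.0 + (0\{b} + c.0)) has moves --a--▸ m4, --a--▸ m5, --c--▸ m5
  m3 = a.b.0 | b.(0 + 0 + a.0 + (0\{b} + c.0)) has moves --a--▸ m6, --b--▸ m7
  m4 = a.a.b.0 | (0 + 0 + a.0 + (0\{b} + c.0)) has moves --a--▸ m7, --a--▸ m8, --c--▸ m8
  m5 = a.a.a.b.0 | 0 has moves --a--▸ m8
  m6 = b.0 | b.(0 + 0 + a.0 + (0\{b} + c.0)) has moves --b--▸ m10, --b--▸ m9
  m7 = a.b.0 | (0 + 0 + a.0 + (0\{b} + c.0)) has moves --a--▸ m10, --a--▸ m11, --c--▸ m11
  m8 = a.a.b.0 | 0 has moves --a--▸ m11
  m9 = 0 | b.(0 + 0 + a.0 + (0\{b} + c.0)) has moves --b--▸ m12
  m10 = b.0 | (0 + 0 + a.0 + (0\{b} + c.0)) has moves --a--▸ m13, --b--▸ m12, --c--▸ m13
  m11 = a.b.0 | 0 has moves --a--▸ m13
  m12 = 0 | (0 + 0 + a.0 + (0\{b} + c.0)) has moves --a--▸ m14, --c--▸ m14
  m13 = b.0 | 0 has moves --b--▸ m14
  m14 = 0 | 0 has moves deadlocked
LTS(Q): 15 reachable states
  n0 = a.a.a.b.0 | (0 + b.(0 + 0 + a.0 + (0\{b} + c.0))) has moves --a--▸ n1, --b--▸ n2
  n1 = a.a.b.0 | (0 + b.(0 + 0 + a.0 + (0\{b} + c.0))) has moves --a--▸ n3, --b--▸ n4
  n2 = a.a.a.b.0 | (0 + 0 + a.0 + (0\{b} + c.0)) has moves --a--▸ n4, --a--▸ n5, --c--▸ n5
  n3 = a.b.0 | (0 + b.(0 + 0 + a.0 + (0\{b} + c.0))) has moves --a--▸ n6, --b--▸ n7
  n4 = a.a.b.0 | (0 + 0 + a.0 + (0\{b} + c.0)) has moves --a--▸ n7, --a--▸ n8, --c--▸ n8
  n5 = a.a.a.b.0 | 0 has moves --a--▸ n8
  n6 = b.0 | (0 + b.(0 + 0 + a.0 + (0\{b} + c.0))) has moves --b--▸ n10, --b--▸ n9
  n7 = a.b.0 | (0 + 0 + a.0 + (0\{b} + c.0)) has moves --a--▸ n10, --a--▸ n11, --c--▸ n11
  n8 = a.a.b.0 | 0 has moves --a--▸ n11
  n9 = 0 | (0 + b.(0 + 0 + a.0 + (0\{b} + c.0))) has moves --b--▸ n12
  n10 = b.0 | (0 + 0 + a.0 + (0\{b} + c.0)) has moves --a--▸ n13, --b--▸ n12, --c--▸ n13
  n11 = a.b.0 | 0 has moves --a--▸ n13
  n12 = 0 | (0 + 0 + a.0 + (0\{b} + c.0)) has moves --a--▸ n14, --c--▸ n14
  n13 = b.0 | 0 has moves --b--▸ n14
  n14 = 0 | 0 has moves deadlocked
Coarsest stable partition (strong bisimilarity classes):
  B0 = {m0, n0}
  B1 = {m1, n1}
  B2 = {m4, n4}
  B3 = {m7, n7}
  B4 = {m10, n10}
  B5 = {m13, n13}
  B6 = {m14, n14}
  B7 = {m12, n12}
  B8 = {m11, n11}
  B9 = {m8, n8}
  B10 = {m3, n3}
  B11 = {m6, n6}
  B12 = {m9, n9}
  B13 = {m2, n2}
  B14 = {m5, n5}
m0 ∈ B0, n0 ∈ B0 → same block
Bisimilar ⇒ trace-equivalent.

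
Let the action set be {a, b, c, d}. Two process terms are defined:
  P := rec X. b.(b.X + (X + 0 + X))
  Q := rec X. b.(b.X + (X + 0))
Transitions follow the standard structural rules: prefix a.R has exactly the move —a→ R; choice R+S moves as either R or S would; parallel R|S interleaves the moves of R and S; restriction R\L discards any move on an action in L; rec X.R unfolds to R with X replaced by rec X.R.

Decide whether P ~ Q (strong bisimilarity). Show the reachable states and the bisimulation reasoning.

Reachable graph of P (2 states):
  p0 = rec X. b.(b.X + (X + 0 + X)) → ··b··> p1
  p1 = b.(rec X. b.(b.X + (X + 0 + X))) + ((rec X. b.(b.X + (X + 0 + X))) + 0 + (rec X. b.(b.X + (X + 0 + X)))) → ··b··> p0, ··b··> p1
Reachable graph of Q (2 states):
  q0 = rec X. b.(b.X + (X + 0)) → ··b··> q1
  q1 = b.(rec X. b.(b.X + (X + 0))) + ((rec X. b.(b.X + (X + 0))) + 0) → ··b··> q0, ··b··> q1
Bisimilarity quotient blocks:
  B0 = {p0, p1, q0, q1}
p0 ∈ B0, q0 ∈ B0 → same block

bisimilar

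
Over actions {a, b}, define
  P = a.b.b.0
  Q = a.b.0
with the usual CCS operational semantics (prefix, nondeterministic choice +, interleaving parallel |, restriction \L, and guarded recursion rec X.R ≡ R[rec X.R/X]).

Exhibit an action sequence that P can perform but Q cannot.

abb

Reachable graph of P (4 states):
  u0 = a.b.b.0 ⊢ =a=> u1
  u1 = b.b.0 ⊢ =b=> u2
  u2 = b.0 ⊢ =b=> u3
  u3 = 0 ⊢ (no moves)
Reachable graph of Q (3 states):
  v0 = a.b.0 ⊢ =a=> v1
  v1 = b.0 ⊢ =b=> v2
  v2 = 0 ⊢ (no moves)
Executing abb from P (initial set {u0}):
  step 1 (a): {u1}
  step 2 (b): {u2}
  step 3 (b): {u3}
  P completes σ.
Executing abb from Q (initial set {v0}):
  step 1 (a): {v1}
  step 2 (b): {v2}
  step 3 (b): ∅ (Q stuck)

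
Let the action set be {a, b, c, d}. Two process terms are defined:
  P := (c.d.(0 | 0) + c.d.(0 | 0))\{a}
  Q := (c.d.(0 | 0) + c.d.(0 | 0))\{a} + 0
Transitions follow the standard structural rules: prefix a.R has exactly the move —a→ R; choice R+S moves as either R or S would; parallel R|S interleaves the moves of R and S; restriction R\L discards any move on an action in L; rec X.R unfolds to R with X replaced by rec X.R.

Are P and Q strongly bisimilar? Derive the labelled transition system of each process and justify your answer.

YES

Reachable graph of P (3 states):
  u0 = (c.d.(0 | 0) + c.d.(0 | 0))\{a} has moves -c-> u1
  u1 = (d.(0 | 0))\{a} has moves -d-> u2
  u2 = (0 | 0)\{a} has moves stopped
Reachable graph of Q (3 states):
  v0 = (c.d.(0 | 0) + c.d.(0 | 0))\{a} + 0 has moves -c-> v1
  v1 = (d.(0 | 0))\{a} has moves -d-> v2
  v2 = (0 | 0)\{a} has moves stopped
Coarsest stable partition (strong bisimilarity classes):
  B0 = {u0, v0}
  B1 = {u1, v1}
  B2 = {u2, v2}
u0 ∈ B0, v0 ∈ B0 → same block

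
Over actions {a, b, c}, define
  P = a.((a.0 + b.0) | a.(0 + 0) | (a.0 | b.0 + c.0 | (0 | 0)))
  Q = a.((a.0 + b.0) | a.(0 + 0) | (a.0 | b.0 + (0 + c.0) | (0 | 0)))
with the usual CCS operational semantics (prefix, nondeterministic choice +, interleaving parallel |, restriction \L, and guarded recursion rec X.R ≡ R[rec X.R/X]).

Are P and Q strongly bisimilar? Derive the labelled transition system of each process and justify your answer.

YES

LTS(P): 21 reachable states
  u0 = a.((a.0 + b.0) | a.(0 + 0) | (a.0 | b.0 + c.0 | (0 | 0))) :: ··a··> u1
  u1 = (a.0 + b.0) | a.(0 + 0) | (a.0 | b.0 + c.0 | (0 | 0)) :: ··a··> u2, ··a··> u3, ··a··> u4, ··b··> u4, ··b··> u5, ··c··> u6
  u2 = (a.0 + b.0) | (0 + 0) | (a.0 | b.0 + c.0 | (0 | 0)) :: ··a··> u7, ··a··> u8, ··b··> u8, ··b··> u9, ··c··> u10
  u3 = (a.0 + b.0) | a.(0 + 0) | (0 | b.0) :: ··a··> u11, ··a··> u7, ··b··> u11, ··b··> u12
  u4 = 0 | a.(0 + 0) | (a.0 | b.0 + c.0 | (0 | 0)) :: ··a··> u11, ··a··> u8, ··b··> u13, ··c··> u14
  u5 = (a.0 + b.0) | a.(0 + 0) | (a.0 | 0) :: ··a··> u12, ··a··> u13, ··a··> u9, ··b··> u13
  u6 = (a.0 + b.0) | a.(0 + 0) | (0 | (0 | 0)) :: ··a··> u10, ··a··> u14, ··b··> u14
  u7 = (a.0 + b.0) | (0 + 0) | (0 | b.0) :: ··a··> u15, ··b··> u15, ··b··> u16
  u8 = 0 | (0 + 0) | (a.0 | b.0 + c.0 | (0 | 0)) :: ··a··> u15, ··b··> u17, ··c··> u18
  u9 = (a.0 + b.0) | (0 + 0) | (a.0 | 0) :: ··a··> u16, ··a··> u17, ··b··> u17
  u10 = (a.0 + b.0) | (0 + 0) | (0 | (0 | 0)) :: ··a··> u18, ··b··> u18
  u11 = 0 | a.(0 + 0) | (0 | b.0) :: ··a··> u15, ··b··> u19
  u12 = (a.0 + b.0) | a.(0 + 0) | (0 | 0) :: ··a··> u16, ··a··> u19, ··b··> u19
  u13 = 0 | a.(0 + 0) | (a.0 | 0) :: ··a··> u17, ··a··> u19
  u14 = 0 | a.(0 + 0) | (0 | (0 | 0)) :: ··a··> u18
  u15 = 0 | (0 + 0) | (0 | b.0) :: ··b··> u20
  u16 = (a.0 + b.0) | (0 + 0) | (0 | 0) :: ··a··> u20, ··b··> u20
  u17 = 0 | (0 + 0) | (a.0 | 0) :: ··a··> u20
  u18 = 0 | (0 + 0) | (0 | (0 | 0)) :: (no moves)
  u19 = 0 | a.(0 + 0) | (0 | 0) :: ··a··> u20
  u20 = 0 | (0 + 0) | (0 | 0) :: (no moves)
LTS(Q): 21 reachable states
  v0 = a.((a.0 + b.0) | a.(0 + 0) | (a.0 | b.0 + (0 + c.0) | (0 | 0))) :: ··a··> v1
  v1 = (a.0 + b.0) | a.(0 + 0) | (a.0 | b.0 + (0 + c.0) | (0 | 0)) :: ··a··> v2, ··a··> v3, ··a··> v4, ··b··> v4, ··b··> v5, ··c··> v6
  v2 = (a.0 + b.0) | (0 + 0) | (a.0 | b.0 + (0 + c.0) | (0 | 0)) :: ··a··> v7, ··a··> v8, ··b··> v8, ··b··> v9, ··c··> v10
  v3 = (a.0 + b.0) | a.(0 + 0) | (0 | b.0) :: ··a··> v11, ··a··> v7, ··b··> v11, ··b··> v12
  v4 = 0 | a.(0 + 0) | (a.0 | b.0 + (0 + c.0) | (0 | 0)) :: ··a··> v11, ··a··> v8, ··b··> v13, ··c··> v14
  v5 = (a.0 + b.0) | a.(0 + 0) | (a.0 | 0) :: ··a··> v12, ··a··> v13, ··a··> v9, ··b··> v13
  v6 = (a.0 + b.0) | a.(0 + 0) | (0 | (0 | 0)) :: ··a··> v10, ··a··> v14, ··b··> v14
  v7 = (a.0 + b.0) | (0 + 0) | (0 | b.0) :: ··a··> v15, ··b··> v15, ··b··> v16
  v8 = 0 | (0 + 0) | (a.0 | b.0 + (0 + c.0) | (0 | 0)) :: ··a··> v15, ··b··> v17, ··c··> v18
  v9 = (a.0 + b.0) | (0 + 0) | (a.0 | 0) :: ··a··> v16, ··a··> v17, ··b··> v17
  v10 = (a.0 + b.0) | (0 + 0) | (0 | (0 | 0)) :: ··a··> v18, ··b··> v18
  v11 = 0 | a.(0 + 0) | (0 | b.0) :: ··a··> v15, ··b··> v19
  v12 = (a.0 + b.0) | a.(0 + 0) | (0 | 0) :: ··a··> v16, ··a··> v19, ··b··> v19
  v13 = 0 | a.(0 + 0) | (a.0 | 0) :: ··a··> v17, ··a··> v19
  v14 = 0 | a.(0 + 0) | (0 | (0 | 0)) :: ··a··> v18
  v15 = 0 | (0 + 0) | (0 | b.0) :: ··b··> v20
  v16 = (a.0 + b.0) | (0 + 0) | (0 | 0) :: ··a··> v20, ··b··> v20
  v17 = 0 | (0 + 0) | (a.0 | 0) :: ··a··> v20
  v18 = 0 | (0 + 0) | (0 | (0 | 0)) :: (no moves)
  v19 = 0 | a.(0 + 0) | (0 | 0) :: ··a··> v20
  v20 = 0 | (0 + 0) | (0 | 0) :: (no moves)
Bisimilarity quotient blocks:
  B0 = {u0, v0}
  B1 = {u1, v1}
  B2 = {u12, u6, u9, v12, v6, v9}
  B3 = {u10, u16, v10, v16}
  B4 = {u18, u20, v18, v20}
  B5 = {u14, u17, u19, v14, v17, v19}
  B6 = {u2, v2}
  B7 = {u7, v7}
  B8 = {u15, v15}
  B9 = {u8, v8}
  B10 = {u5, v5}
  B11 = {u13, v13}
  B12 = {u4, v4}
  B13 = {u11, v11}
  B14 = {u3, v3}
u0 ∈ B0, v0 ∈ B0 → same block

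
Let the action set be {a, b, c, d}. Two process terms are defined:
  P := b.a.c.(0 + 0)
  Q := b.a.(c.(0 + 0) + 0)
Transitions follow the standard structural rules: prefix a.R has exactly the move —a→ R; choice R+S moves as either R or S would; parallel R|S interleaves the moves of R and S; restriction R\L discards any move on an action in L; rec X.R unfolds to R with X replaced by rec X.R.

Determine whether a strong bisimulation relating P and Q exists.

bisimilar

P's transition system — 4 states:
  s0 = b.a.c.(0 + 0) :: -b-> s1
  s1 = a.c.(0 + 0) :: -a-> s2
  s2 = c.(0 + 0) :: -c-> s3
  s3 = 0 + 0 :: stopped
Q's transition system — 4 states:
  t0 = b.a.(c.(0 + 0) + 0) :: -b-> t1
  t1 = a.(c.(0 + 0) + 0) :: -a-> t2
  t2 = c.(0 + 0) + 0 :: -c-> t3
  t3 = 0 + 0 :: stopped
Bisimilarity quotient blocks:
  B0 = {s0, t0}
  B1 = {s1, t1}
  B2 = {s2, t2}
  B3 = {s3, t3}
s0 ∈ B0, t0 ∈ B0 → same block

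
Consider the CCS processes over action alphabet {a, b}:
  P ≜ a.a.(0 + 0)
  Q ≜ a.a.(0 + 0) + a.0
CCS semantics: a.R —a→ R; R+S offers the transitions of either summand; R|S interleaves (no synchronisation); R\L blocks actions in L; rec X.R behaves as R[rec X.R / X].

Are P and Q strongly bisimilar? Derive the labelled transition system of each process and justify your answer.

Reachable graph of P (3 states):
  u0 = a.a.(0 + 0) :: ··a··> u1
  u1 = a.(0 + 0) :: ··a··> u2
  u2 = 0 + 0 :: (no moves)
Reachable graph of Q (4 states):
  v0 = a.a.(0 + 0) + a.0 :: ··a··> v1, ··a··> v2
  v1 = 0 :: (no moves)
  v2 = a.(0 + 0) :: ··a··> v3
  v3 = 0 + 0 :: (no moves)
Bisimilarity quotient blocks:
  B0 = {u0}
  B1 = {u1, v2}
  B2 = {u2, v1, v3}
  B3 = {v0}
u0 ∈ B0, v0 ∈ B3 → different blocks

NO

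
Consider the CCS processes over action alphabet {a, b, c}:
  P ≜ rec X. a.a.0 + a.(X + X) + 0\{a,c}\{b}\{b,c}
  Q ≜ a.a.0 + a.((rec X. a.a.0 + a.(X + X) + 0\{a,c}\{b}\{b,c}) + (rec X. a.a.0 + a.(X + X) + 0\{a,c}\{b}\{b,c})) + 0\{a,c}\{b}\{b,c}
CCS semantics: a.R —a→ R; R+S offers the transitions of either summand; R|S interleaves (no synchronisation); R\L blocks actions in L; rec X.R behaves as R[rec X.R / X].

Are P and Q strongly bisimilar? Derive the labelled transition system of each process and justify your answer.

YES

P's transition system — 4 states:
  s0 = rec X. a.a.0 + a.(X + X) + 0\{a,c}\{b}\{b,c} → ··a··> s1, ··a··> s2
  s1 = (rec X. a.a.0 + a.(X + X) + 0\{a,c}\{b}\{b,c}) + (rec X. a.a.0 + a.(X + X) + 0\{a,c}\{b}\{b,c}) → ··a··> s1, ··a··> s2
  s2 = a.0 → ··a··> s3
  s3 = 0 → (no moves)
Q's transition system — 4 states:
  t0 = a.a.0 + a.((rec X. a.a.0 + a.(X + X) + 0\{a,c}\{b}\{b,c}) + (rec X. a.a.0 + a.(X + X) + 0\{a,c}\{b}\{b,c})) + 0\{a,c}\{b}\{b,c} → ··a··> t1, ··a··> t2
  t1 = (rec X. a.a.0 + a.(X + X) + 0\{a,c}\{b}\{b,c}) + (rec X. a.a.0 + a.(X + X) + 0\{a,c}\{b}\{b,c}) → ··a··> t1, ··a··> t2
  t2 = a.0 → ··a··> t3
  t3 = 0 → (no moves)
Bisimilarity quotient blocks:
  B0 = {s0, s1, t0, t1}
  B1 = {s2, t2}
  B2 = {s3, t3}
s0 ∈ B0, t0 ∈ B0 → same block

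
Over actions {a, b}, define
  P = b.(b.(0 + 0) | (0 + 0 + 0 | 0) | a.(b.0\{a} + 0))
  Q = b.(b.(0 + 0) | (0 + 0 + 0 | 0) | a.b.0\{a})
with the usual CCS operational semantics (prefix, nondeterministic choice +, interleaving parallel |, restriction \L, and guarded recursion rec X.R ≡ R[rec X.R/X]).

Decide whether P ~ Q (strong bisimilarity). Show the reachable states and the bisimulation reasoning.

P ~ Q

LTS(P): 7 reachable states
  s0 = b.(b.(0 + 0) | (0 + 0 + 0 | 0) | a.(b.0\{a} + 0)) | --b--▸ s1
  s1 = b.(0 + 0) | (0 + 0 + 0 | 0) | a.(b.0\{a} + 0) | --a--▸ s2, --b--▸ s3
  s2 = b.(0 + 0) | (0 + 0 + 0 | 0) | (b.0\{a} + 0) | --b--▸ s4, --b--▸ s5
  s3 = (0 + 0) | (0 + 0 + 0 | 0) | a.(b.0\{a} + 0) | --a--▸ s4
  s4 = (0 + 0) | (0 + 0 + 0 | 0) | (b.0\{a} + 0) | --b--▸ s6
  s5 = b.(0 + 0) | (0 + 0 + 0 | 0) | 0\{a} | --b--▸ s6
  s6 = (0 + 0) | (0 + 0 + 0 | 0) | 0\{a} | deadlocked
LTS(Q): 7 reachable states
  t0 = b.(b.(0 + 0) | (0 + 0 + 0 | 0) | a.b.0\{a}) | --b--▸ t1
  t1 = b.(0 + 0) | (0 + 0 + 0 | 0) | a.b.0\{a} | --a--▸ t2, --b--▸ t3
  t2 = b.(0 + 0) | (0 + 0 + 0 | 0) | b.0\{a} | --b--▸ t4, --b--▸ t5
  t3 = (0 + 0) | (0 + 0 + 0 | 0) | a.b.0\{a} | --a--▸ t4
  t4 = (0 + 0) | (0 + 0 + 0 | 0) | b.0\{a} | --b--▸ t6
  t5 = b.(0 + 0) | (0 + 0 + 0 | 0) | 0\{a} | --b--▸ t6
  t6 = (0 + 0) | (0 + 0 + 0 | 0) | 0\{a} | deadlocked
Coarsest stable partition (strong bisimilarity classes):
  B0 = {s0, t0}
  B1 = {s1, t1}
  B2 = {s2, t2}
  B3 = {s4, s5, t4, t5}
  B4 = {s6, t6}
  B5 = {s3, t3}
s0 ∈ B0, t0 ∈ B0 → same block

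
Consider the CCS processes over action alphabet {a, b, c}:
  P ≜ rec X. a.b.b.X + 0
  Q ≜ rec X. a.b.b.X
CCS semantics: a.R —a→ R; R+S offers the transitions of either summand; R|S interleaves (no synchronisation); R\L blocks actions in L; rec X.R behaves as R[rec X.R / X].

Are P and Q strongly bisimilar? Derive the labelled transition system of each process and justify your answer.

P's transition system — 3 states:
  p0 = rec X. a.b.b.X + 0 :: --a--▸ p1
  p1 = b.b.(rec X. a.b.b.X + 0) :: --b--▸ p2
  p2 = b.(rec X. a.b.b.X + 0) :: --b--▸ p0
Q's transition system — 3 states:
  q0 = rec X. a.b.b.X :: --a--▸ q1
  q1 = b.b.(rec X. a.b.b.X) :: --b--▸ q2
  q2 = b.(rec X. a.b.b.X) :: --b--▸ q0
Bisimilarity quotient blocks:
  B0 = {p0, q0}
  B1 = {p1, q1}
  B2 = {p2, q2}
p0 ∈ B0, q0 ∈ B0 → same block

bisimilar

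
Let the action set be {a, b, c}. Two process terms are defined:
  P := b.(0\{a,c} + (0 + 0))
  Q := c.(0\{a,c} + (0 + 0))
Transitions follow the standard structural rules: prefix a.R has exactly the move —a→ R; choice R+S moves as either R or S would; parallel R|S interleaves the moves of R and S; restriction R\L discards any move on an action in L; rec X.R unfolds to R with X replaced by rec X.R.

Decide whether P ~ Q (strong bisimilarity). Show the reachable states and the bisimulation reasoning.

LTS(P): 2 reachable states
  s0 = b.(0\{a,c} + (0 + 0)) has moves --b--▸ s1
  s1 = 0\{a,c} + (0 + 0) has moves stopped
LTS(Q): 2 reachable states
  t0 = c.(0\{a,c} + (0 + 0)) has moves --c--▸ t1
  t1 = 0\{a,c} + (0 + 0) has moves stopped
Coarsest stable partition (strong bisimilarity classes):
  B0 = {s0}
  B1 = {s1, t1}
  B2 = {t0}
s0 ∈ B0, t0 ∈ B2 → different blocks

P ≁ Q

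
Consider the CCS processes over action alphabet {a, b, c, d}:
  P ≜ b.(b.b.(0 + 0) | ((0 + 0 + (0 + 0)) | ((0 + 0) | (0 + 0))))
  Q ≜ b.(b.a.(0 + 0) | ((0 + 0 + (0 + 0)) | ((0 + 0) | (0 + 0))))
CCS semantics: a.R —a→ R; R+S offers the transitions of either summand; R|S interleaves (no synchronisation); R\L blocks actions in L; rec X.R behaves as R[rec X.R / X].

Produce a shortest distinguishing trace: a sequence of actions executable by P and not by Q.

LTS(P): 4 reachable states
  s0 = b.(b.b.(0 + 0) | ((0 + 0 + (0 + 0)) | ((0 + 0) | (0 + 0)))) has moves -b-> s1
  s1 = b.b.(0 + 0) | ((0 + 0 + (0 + 0)) | ((0 + 0) | (0 + 0))) has moves -b-> s2
  s2 = b.(0 + 0) | ((0 + 0 + (0 + 0)) | ((0 + 0) | (0 + 0))) has moves -b-> s3
  s3 = (0 + 0) | ((0 + 0 + (0 + 0)) | ((0 + 0) | (0 + 0))) has moves ∅
LTS(Q): 4 reachable states
  t0 = b.(b.a.(0 + 0) | ((0 + 0 + (0 + 0)) | ((0 + 0) | (0 + 0)))) has moves -b-> t1
  t1 = b.a.(0 + 0) | ((0 + 0 + (0 + 0)) | ((0 + 0) | (0 + 0))) has moves -b-> t2
  t2 = a.(0 + 0) | ((0 + 0 + (0 + 0)) | ((0 + 0) | (0 + 0))) has moves -a-> t3
  t3 = (0 + 0) | ((0 + 0 + (0 + 0)) | ((0 + 0) | (0 + 0))) has moves ∅
Executing bbb from P (initial set {s0}):
  after b @ step 1: {s1}
  after b @ step 2: {s2}
  after b @ step 3: {s3}
  ✓ P
Executing bbb from Q (initial set {t0}):
  after b @ step 1: {t1}
  after b @ step 2: {t2}
  after b @ step 3: ∅  — Q cannot continue

bbb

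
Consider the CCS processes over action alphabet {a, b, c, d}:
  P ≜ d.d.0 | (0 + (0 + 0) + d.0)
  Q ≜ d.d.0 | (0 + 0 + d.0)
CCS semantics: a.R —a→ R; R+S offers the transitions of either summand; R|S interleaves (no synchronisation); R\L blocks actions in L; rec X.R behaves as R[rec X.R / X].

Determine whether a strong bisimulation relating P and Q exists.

YES

P's transition system — 6 states:
  m0 = d.d.0 | (0 + (0 + 0) + d.0) :: ··d··> m1, ··d··> m2
  m1 = d.0 | (0 + (0 + 0) + d.0) :: ··d··> m3, ··d··> m4
  m2 = d.d.0 | 0 :: ··d··> m4
  m3 = 0 | (0 + (0 + 0) + d.0) :: ··d··> m5
  m4 = d.0 | 0 :: ··d··> m5
  m5 = 0 | 0 :: deadlocked
Q's transition system — 6 states:
  n0 = d.d.0 | (0 + 0 + d.0) :: ··d··> n1, ··d··> n2
  n1 = d.0 | (0 + 0 + d.0) :: ··d··> n3, ··d··> n4
  n2 = d.d.0 | 0 :: ··d··> n4
  n3 = 0 | (0 + 0 + d.0) :: ··d··> n5
  n4 = d.0 | 0 :: ··d··> n5
  n5 = 0 | 0 :: deadlocked
Coarsest stable partition (strong bisimilarity classes):
  B0 = {m0, n0}
  B1 = {m1, m2, n1, n2}
  B2 = {m3, m4, n3, n4}
  B3 = {m5, n5}
m0 ∈ B0, n0 ∈ B0 → same block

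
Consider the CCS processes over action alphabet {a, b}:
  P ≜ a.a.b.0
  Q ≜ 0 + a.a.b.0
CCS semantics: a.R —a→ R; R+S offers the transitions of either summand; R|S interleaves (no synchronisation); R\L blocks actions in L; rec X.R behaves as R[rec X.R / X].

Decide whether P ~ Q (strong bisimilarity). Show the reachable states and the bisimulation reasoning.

P ~ Q

Reachable graph of P (4 states):
  u0 = a.a.b.0 | -a-> u1
  u1 = a.b.0 | -a-> u2
  u2 = b.0 | -b-> u3
  u3 = 0 | stopped
Reachable graph of Q (4 states):
  v0 = 0 + a.a.b.0 | -a-> v1
  v1 = a.b.0 | -a-> v2
  v2 = b.0 | -b-> v3
  v3 = 0 | stopped
Bisimilarity quotient blocks:
  B0 = {u0, v0}
  B1 = {u1, v1}
  B2 = {u2, v2}
  B3 = {u3, v3}
u0 ∈ B0, v0 ∈ B0 → same block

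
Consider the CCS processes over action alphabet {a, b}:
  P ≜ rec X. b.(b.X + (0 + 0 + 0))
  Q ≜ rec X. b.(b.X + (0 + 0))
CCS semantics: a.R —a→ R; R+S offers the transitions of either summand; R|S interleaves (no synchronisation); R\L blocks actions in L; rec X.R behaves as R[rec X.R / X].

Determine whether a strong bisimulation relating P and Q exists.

P's transition system — 2 states:
  u0 = rec X. b.(b.X + (0 + 0 + 0)) ⊢ =b=> u1
  u1 = b.(rec X. b.(b.X + (0 + 0 + 0))) + (0 + 0 + 0) ⊢ =b=> u0
Q's transition system — 2 states:
  v0 = rec X. b.(b.X + (0 + 0)) ⊢ =b=> v1
  v1 = b.(rec X. b.(b.X + (0 + 0))) + (0 + 0) ⊢ =b=> v0
Bisimilarity quotient blocks:
  B0 = {u0, u1, v0, v1}
u0 ∈ B0, v0 ∈ B0 → same block

bisimilar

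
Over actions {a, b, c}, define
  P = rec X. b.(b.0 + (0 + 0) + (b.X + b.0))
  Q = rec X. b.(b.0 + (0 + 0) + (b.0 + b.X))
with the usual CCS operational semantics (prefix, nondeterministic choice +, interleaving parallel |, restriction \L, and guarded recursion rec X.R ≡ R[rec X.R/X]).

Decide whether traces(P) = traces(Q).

traces(P) = traces(Q)

LTS(P): 3 reachable states
  u0 = rec X. b.(b.0 + (0 + 0) + (b.X + b.0)) → —b→ u1
  u1 = b.0 + (0 + 0) + (b.(rec X. b.(b.0 + (0 + 0) + (b.X + b.0))) + b.0) → —b→ u0, —b→ u2
  u2 = 0 → ·
LTS(Q): 3 reachable states
  v0 = rec X. b.(b.0 + (0 + 0) + (b.0 + b.X)) → —b→ v1
  v1 = b.0 + (0 + 0) + (b.0 + b.(rec X. b.(b.0 + (0 + 0) + (b.0 + b.X)))) → —b→ v0, —b→ v2
  v2 = 0 → ·
Bisimilarity quotient blocks:
  B0 = {u0, v0}
  B1 = {u1, v1}
  B2 = {u2, v2}
u0 ∈ B0, v0 ∈ B0 → same block
Bisimilar ⇒ trace-equivalent.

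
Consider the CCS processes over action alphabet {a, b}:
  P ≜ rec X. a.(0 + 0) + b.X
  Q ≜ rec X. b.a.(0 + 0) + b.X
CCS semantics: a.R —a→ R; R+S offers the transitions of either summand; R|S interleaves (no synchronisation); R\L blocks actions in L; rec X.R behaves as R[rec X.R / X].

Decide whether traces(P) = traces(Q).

Reachable graph of P (2 states):
  s0 = rec X. a.(0 + 0) + b.X :: --a--▸ s1, --b--▸ s0
  s1 = 0 + 0 :: (no moves)
Reachable graph of Q (3 states):
  t0 = rec X. b.a.(0 + 0) + b.X :: --b--▸ t0, --b--▸ t1
  t1 = a.(0 + 0) :: --a--▸ t2
  t2 = 0 + 0 :: (no moves)
Trace ⟨a⟩ through P, begin at {s0}:
  step 1 (a): {s1}
  — P admits the full trace.
Trace ⟨a⟩ through Q, begin at {t0}:
  step 1 (a): ∅  — Q cannot continue

NO — witness ⟨a⟩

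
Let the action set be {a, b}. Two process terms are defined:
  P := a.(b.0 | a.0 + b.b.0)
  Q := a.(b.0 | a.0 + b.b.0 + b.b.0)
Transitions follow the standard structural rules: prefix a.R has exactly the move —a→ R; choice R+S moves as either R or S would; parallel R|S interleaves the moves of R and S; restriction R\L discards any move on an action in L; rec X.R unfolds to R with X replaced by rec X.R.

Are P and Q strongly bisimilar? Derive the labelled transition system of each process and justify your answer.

P ~ Q

LTS(P): 7 reachable states
  p0 = a.(b.0 | a.0 + b.b.0) has moves =a=> p1
  p1 = b.0 | a.0 + b.b.0 has moves =a=> p2, =b=> p3, =b=> p4
  p2 = b.0 | 0 has moves =b=> p5
  p3 = 0 | a.0 has moves =a=> p5
  p4 = b.0 has moves =b=> p6
  p5 = 0 | 0 has moves (no moves)
  p6 = 0 has moves (no moves)
LTS(Q): 7 reachable states
  q0 = a.(b.0 | a.0 + b.b.0 + b.b.0) has moves =a=> q1
  q1 = b.0 | a.0 + b.b.0 + b.b.0 has moves =a=> q2, =b=> q3, =b=> q4
  q2 = b.0 | 0 has moves =b=> q5
  q3 = 0 | a.0 has moves =a=> q5
  q4 = b.0 has moves =b=> q6
  q5 = 0 | 0 has moves (no moves)
  q6 = 0 has moves (no moves)
Coarsest stable partition (strong bisimilarity classes):
  B0 = {p0, q0}
  B1 = {p1, q1}
  B2 = {p3, q3}
  B3 = {p5, p6, q5, q6}
  B4 = {p2, p4, q2, q4}
p0 ∈ B0, q0 ∈ B0 → same block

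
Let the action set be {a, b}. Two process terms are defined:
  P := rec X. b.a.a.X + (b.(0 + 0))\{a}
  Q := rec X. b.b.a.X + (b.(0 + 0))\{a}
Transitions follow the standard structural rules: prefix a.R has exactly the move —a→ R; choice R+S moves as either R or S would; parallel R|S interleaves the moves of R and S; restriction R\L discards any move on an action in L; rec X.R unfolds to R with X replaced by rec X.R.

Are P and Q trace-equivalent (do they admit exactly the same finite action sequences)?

P's transition system — 4 states:
  u0 = rec X. b.a.a.X + (b.(0 + 0))\{a} ⊢ --b--▸ u1, --b--▸ u2
  u1 = (0 + 0)\{a} ⊢ deadlocked
  u2 = a.a.(rec X. b.a.a.X + (b.(0 + 0))\{a}) ⊢ --a--▸ u3
  u3 = a.(rec X. b.a.a.X + (b.(0 + 0))\{a}) ⊢ --a--▸ u0
Q's transition system — 4 states:
  v0 = rec X. b.b.a.X + (b.(0 + 0))\{a} ⊢ --b--▸ v1, --b--▸ v2
  v1 = (0 + 0)\{a} ⊢ deadlocked
  v2 = b.a.(rec X. b.b.a.X + (b.(0 + 0))\{a}) ⊢ --b--▸ v3
  v3 = a.(rec X. b.b.a.X + (b.(0 + 0))\{a}) ⊢ --a--▸ v0
Executing ba from P (initial set {u0}):
  step 1 (b): {u1, u2}
  step 2 (a): {u3}
  ✓ P
Executing ba from Q (initial set {v0}):
  step 1 (b): {v1, v2}
  step 2 (a): no successor for Q

traces(P) ≠ traces(Q) — witness ⟨ba⟩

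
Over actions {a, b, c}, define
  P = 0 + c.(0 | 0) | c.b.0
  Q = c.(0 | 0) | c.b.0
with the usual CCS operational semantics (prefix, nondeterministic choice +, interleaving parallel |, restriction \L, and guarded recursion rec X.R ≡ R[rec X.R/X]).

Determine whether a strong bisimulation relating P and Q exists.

YES

P's transition system — 6 states:
  m0 = 0 + c.(0 | 0) | c.b.0 ⊢ ··c··> m1, ··c··> m2
  m1 = 0 | 0 | c.b.0 ⊢ ··c··> m3
  m2 = c.(0 | 0) | b.0 ⊢ ··b··> m4, ··c··> m3
  m3 = 0 | 0 | b.0 ⊢ ··b··> m5
  m4 = c.(0 | 0) | 0 ⊢ ··c··> m5
  m5 = 0 | 0 | 0 ⊢ (no moves)
Q's transition system — 6 states:
  n0 = c.(0 | 0) | c.b.0 ⊢ ··c··> n1, ··c··> n2
  n1 = 0 | 0 | c.b.0 ⊢ ··c··> n3
  n2 = c.(0 | 0) | b.0 ⊢ ··b··> n4, ··c··> n3
  n3 = 0 | 0 | b.0 ⊢ ··b··> n5
  n4 = c.(0 | 0) | 0 ⊢ ··c··> n5
  n5 = 0 | 0 | 0 ⊢ (no moves)
Bisimilarity quotient blocks:
  B0 = {m0, n0}
  B1 = {m1, n1}
  B2 = {m3, n3}
  B3 = {m5, n5}
  B4 = {m2, n2}
  B5 = {m4, n4}
m0 ∈ B0, n0 ∈ B0 → same block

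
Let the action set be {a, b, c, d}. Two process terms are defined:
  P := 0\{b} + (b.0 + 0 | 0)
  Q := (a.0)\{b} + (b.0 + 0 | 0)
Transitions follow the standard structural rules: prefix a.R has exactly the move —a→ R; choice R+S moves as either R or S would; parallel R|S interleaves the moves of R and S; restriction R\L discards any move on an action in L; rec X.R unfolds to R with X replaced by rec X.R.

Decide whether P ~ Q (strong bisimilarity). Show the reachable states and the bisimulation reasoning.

P's transition system — 2 states:
  p0 = 0\{b} + (b.0 + 0 | 0) ⊢ —b→ p1
  p1 = 0 ⊢ stopped
Q's transition system — 3 states:
  q0 = (a.0)\{b} + (b.0 + 0 | 0) ⊢ —a→ q1, —b→ q2
  q1 = 0\{b} ⊢ stopped
  q2 = 0 ⊢ stopped
Bisimilarity quotient blocks:
  B0 = {p0}
  B1 = {p1, q1, q2}
  B2 = {q0}
p0 ∈ B0, q0 ∈ B2 → different blocks

NO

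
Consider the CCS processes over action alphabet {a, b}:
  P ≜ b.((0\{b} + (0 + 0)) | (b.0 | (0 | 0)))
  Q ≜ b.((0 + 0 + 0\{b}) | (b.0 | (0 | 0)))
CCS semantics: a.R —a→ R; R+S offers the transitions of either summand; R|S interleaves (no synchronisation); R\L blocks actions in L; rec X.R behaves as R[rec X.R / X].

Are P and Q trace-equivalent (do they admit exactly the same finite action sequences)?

YES

Reachable graph of P (3 states):
  m0 = b.((0\{b} + (0 + 0)) | (b.0 | (0 | 0))) | -b-> m1
  m1 = (0\{b} + (0 + 0)) | (b.0 | (0 | 0)) | -b-> m2
  m2 = (0\{b} + (0 + 0)) | (0 | (0 | 0)) | ∅
Reachable graph of Q (3 states):
  n0 = b.((0 + 0 + 0\{b}) | (b.0 | (0 | 0))) | -b-> n1
  n1 = (0 + 0 + 0\{b}) | (b.0 | (0 | 0)) | -b-> n2
  n2 = (0 + 0 + 0\{b}) | (0 | (0 | 0)) | ∅
Coarsest stable partition (strong bisimilarity classes):
  B0 = {m0, n0}
  B1 = {m1, n1}
  B2 = {m2, n2}
m0 ∈ B0, n0 ∈ B0 → same block
Bisimilar ⇒ trace-equivalent.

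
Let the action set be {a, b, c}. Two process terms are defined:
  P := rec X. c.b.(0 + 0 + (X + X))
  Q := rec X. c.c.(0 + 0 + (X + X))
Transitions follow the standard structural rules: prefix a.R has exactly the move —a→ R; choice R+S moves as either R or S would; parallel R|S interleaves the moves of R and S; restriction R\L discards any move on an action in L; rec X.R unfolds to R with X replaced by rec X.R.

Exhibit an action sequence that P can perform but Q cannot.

cb

LTS(P): 3 reachable states
  u0 = rec X. c.b.(0 + 0 + (X + X)) ⊢ --c--▸ u1
  u1 = b.(0 + 0 + ((rec X. c.b.(0 + 0 + (X + X))) + (rec X. c.b.(0 + 0 + (X + X))))) ⊢ --b--▸ u2
  u2 = 0 + 0 + ((rec X. c.b.(0 + 0 + (X + X))) + (rec X. c.b.(0 + 0 + (X + X)))) ⊢ --c--▸ u1
LTS(Q): 3 reachable states
  v0 = rec X. c.c.(0 + 0 + (X + X)) ⊢ --c--▸ v1
  v1 = c.(0 + 0 + ((rec X. c.c.(0 + 0 + (X + X))) + (rec X. c.c.(0 + 0 + (X + X))))) ⊢ --c--▸ v2
  v2 = 0 + 0 + ((rec X. c.c.(0 + 0 + (X + X))) + (rec X. c.c.(0 + 0 + (X + X)))) ⊢ --c--▸ v1
Run σ = ⟨cb⟩ on P: start {u0}
  after c @ step 1: {u1}
  after b @ step 2: {u2}
  ✓ P
Run σ = ⟨cb⟩ on Q: start {v0}
  after c @ step 1: {v1}
  after b @ step 2: no successor for Q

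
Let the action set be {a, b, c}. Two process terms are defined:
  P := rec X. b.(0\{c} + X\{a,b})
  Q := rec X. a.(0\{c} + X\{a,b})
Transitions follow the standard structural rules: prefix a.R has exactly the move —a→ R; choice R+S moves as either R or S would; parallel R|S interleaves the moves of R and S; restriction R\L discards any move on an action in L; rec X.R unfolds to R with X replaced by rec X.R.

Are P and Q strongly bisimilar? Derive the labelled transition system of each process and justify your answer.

not bisimilar

P's transition system — 2 states:
  u0 = rec X. b.(0\{c} + X\{a,b}) :: --b--▸ u1
  u1 = 0\{c} + (rec X. b.(0\{c} + X\{a,b}))\{a,b} :: (no moves)
Q's transition system — 2 states:
  v0 = rec X. a.(0\{c} + X\{a,b}) :: --a--▸ v1
  v1 = 0\{c} + (rec X. a.(0\{c} + X\{a,b}))\{a,b} :: (no moves)
Bisimilarity quotient blocks:
  B0 = {u0}
  B1 = {u1, v1}
  B2 = {v0}
u0 ∈ B0, v0 ∈ B2 → different blocks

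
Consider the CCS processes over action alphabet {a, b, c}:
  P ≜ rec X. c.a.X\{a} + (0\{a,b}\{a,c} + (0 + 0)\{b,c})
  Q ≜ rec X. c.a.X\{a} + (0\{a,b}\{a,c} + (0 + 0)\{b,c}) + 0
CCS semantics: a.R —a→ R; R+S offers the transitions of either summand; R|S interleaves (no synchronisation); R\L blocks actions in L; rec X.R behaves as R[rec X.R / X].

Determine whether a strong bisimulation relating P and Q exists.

YES

Reachable graph of P (4 states):
  u0 = rec X. c.a.X\{a} + (0\{a,b}\{a,c} + (0 + 0)\{b,c}) | ··c··> u1
  u1 = a.(rec X. c.a.X\{a} + (0\{a,b}\{a,c} + (0 + 0)\{b,c}))\{a} | ··a··> u2
  u2 = (rec X. c.a.X\{a} + (0\{a,b}\{a,c} + (0 + 0)\{b,c}))\{a} | ··c··> u3
  u3 = (a.(rec X. c.a.X\{a} + (0\{a,b}\{a,c} + (0 + 0)\{b,c}))\{a})\{a} | deadlocked
Reachable graph of Q (4 states):
  v0 = rec X. c.a.X\{a} + (0\{a,b}\{a,c} + (0 + 0)\{b,c}) + 0 | ··c··> v1
  v1 = a.(rec X. c.a.X\{a} + (0\{a,b}\{a,c} + (0 + 0)\{b,c}) + 0)\{a} | ··a··> v2
  v2 = (rec X. c.a.X\{a} + (0\{a,b}\{a,c} + (0 + 0)\{b,c}) + 0)\{a} | ··c··> v3
  v3 = (a.(rec X. c.a.X\{a} + (0\{a,b}\{a,c} + (0 + 0)\{b,c}) + 0)\{a})\{a} | deadlocked
Partition-refinement fixed point:
  B0 = {u0, v0}
  B1 = {u1, v1}
  B2 = {u2, v2}
  B3 = {u3, v3}
u0 ∈ B0, v0 ∈ B0 → same block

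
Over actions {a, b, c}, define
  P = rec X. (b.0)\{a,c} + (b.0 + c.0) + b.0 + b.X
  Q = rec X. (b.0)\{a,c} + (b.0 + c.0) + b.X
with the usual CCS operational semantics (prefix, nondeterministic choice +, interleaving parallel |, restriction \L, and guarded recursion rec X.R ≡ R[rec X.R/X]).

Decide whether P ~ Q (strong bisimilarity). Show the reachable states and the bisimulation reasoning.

LTS(P): 3 reachable states
  u0 = rec X. (b.0)\{a,c} + (b.0 + c.0) + b.0 + b.X ⊢ —b→ u0, —b→ u1, —b→ u2, —c→ u1
  u1 = 0 ⊢ ∅
  u2 = 0\{a,c} ⊢ ∅
LTS(Q): 3 reachable states
  v0 = rec X. (b.0)\{a,c} + (b.0 + c.0) + b.X ⊢ —b→ v0, —b→ v1, —b→ v2, —c→ v1
  v1 = 0 ⊢ ∅
  v2 = 0\{a,c} ⊢ ∅
Partition-refinement fixed point:
  B0 = {u0, v0}
  B1 = {u1, u2, v1, v2}
u0 ∈ B0, v0 ∈ B0 → same block

bisimilar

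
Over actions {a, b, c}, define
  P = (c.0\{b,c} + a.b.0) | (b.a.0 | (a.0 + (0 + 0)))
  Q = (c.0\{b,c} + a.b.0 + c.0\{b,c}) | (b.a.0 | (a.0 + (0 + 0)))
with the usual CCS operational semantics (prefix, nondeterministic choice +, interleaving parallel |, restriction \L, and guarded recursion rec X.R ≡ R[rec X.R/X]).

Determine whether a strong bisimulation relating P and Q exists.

P's transition system — 24 states:
  u0 = (c.0\{b,c} + a.b.0) | (b.a.0 | (a.0 + (0 + 0))) → ··a··> u1, ··a··> u2, ··b··> u3, ··c··> u4
  u1 = (c.0\{b,c} + a.b.0) | (b.a.0 | 0) → ··a··> u5, ··b··> u6, ··c··> u7
  u2 = b.0 | (b.a.0 | (a.0 + (0 + 0))) → ··a··> u5, ··b··> u8, ··b··> u9
  u3 = (c.0\{b,c} + a.b.0) | (a.0 | (a.0 + (0 + 0))) → ··a··> u10, ··a··> u6, ··a··> u9, ··c··> u11
  u4 = 0\{b,c} | (b.a.0 | (a.0 + (0 + 0))) → ··a··> u7, ··b··> u11
  u5 = b.0 | (b.a.0 | 0) → ··b··> u12, ··b··> u13
  u6 = (c.0\{b,c} + a.b.0) | (a.0 | 0) → ··a··> u13, ··a··> u14, ··c··> u15
  u7 = 0\{b,c} | (b.a.0 | 0) → ··b··> u15
  u8 = 0 | (b.a.0 | (a.0 + (0 + 0))) → ··a··> u12, ··b··> u16
  u9 = b.0 | (a.0 | (a.0 + (0 + 0))) → ··a··> u13, ··a··> u17, ··b··> u16
  u10 = (c.0\{b,c} + a.b.0) | (0 | (a.0 + (0 + 0))) → ··a··> u14, ··a··> u17, ··c··> u18
  u11 = 0\{b,c} | (a.0 | (a.0 + (0 + 0))) → ··a··> u15, ··a··> u18
  u12 = 0 | (b.a.0 | 0) → ··b··> u19
  u13 = b.0 | (a.0 | 0) → ··a··> u20, ··b··> u19
  u14 = (c.0\{b,c} + a.b.0) | (0 | 0) → ··a··> u20, ··c··> u21
  u15 = 0\{b,c} | (a.0 | 0) → ··a··> u21
  u16 = 0 | (a.0 | (a.0 + (0 + 0))) → ··a··> u19, ··a··> u22
  u17 = b.0 | (0 | (a.0 + (0 + 0))) → ··a··> u20, ··b··> u22
  u18 = 0\{b,c} | (0 | (a.0 + (0 + 0))) → ··a··> u21
  u19 = 0 | (a.0 | 0) → ··a··> u23
  u20 = b.0 | (0 | 0) → ··b··> u23
  u21 = 0\{b,c} | (0 | 0) → stopped
  u22 = 0 | (0 | (a.0 + (0 + 0))) → ··a··> u23
  u23 = 0 | (0 | 0) → stopped
Q's transition system — 24 states:
  v0 = (c.0\{b,c} + a.b.0 + c.0\{b,c}) | (b.a.0 | (a.0 + (0 + 0))) → ··a··> v1, ··a··> v2, ··b··> v3, ··c··> v4
  v1 = (c.0\{b,c} + a.b.0 + c.0\{b,c}) | (b.a.0 | 0) → ··a··> v5, ··b··> v6, ··c··> v7
  v2 = b.0 | (b.a.0 | (a.0 + (0 + 0))) → ··a··> v5, ··b··> v8, ··b··> v9
  v3 = (c.0\{b,c} + a.b.0 + c.0\{b,c}) | (a.0 | (a.0 + (0 + 0))) → ··a··> v10, ··a··> v6, ··a··> v9, ··c··> v11
  v4 = 0\{b,c} | (b.a.0 | (a.0 + (0 + 0))) → ··a··> v7, ··b··> v11
  v5 = b.0 | (b.a.0 | 0) → ··b··> v12, ··b··> v13
  v6 = (c.0\{b,c} + a.b.0 + c.0\{b,c}) | (a.0 | 0) → ··a··> v13, ··a··> v14, ··c··> v15
  v7 = 0\{b,c} | (b.a.0 | 0) → ··b··> v15
  v8 = 0 | (b.a.0 | (a.0 + (0 + 0))) → ··a··> v12, ··b··> v16
  v9 = b.0 | (a.0 | (a.0 + (0 + 0))) → ··a··> v13, ··a··> v17, ··b··> v16
  v10 = (c.0\{b,c} + a.b.0 + c.0\{b,c}) | (0 | (a.0 + (0 + 0))) → ··a··> v14, ··a··> v17, ··c··> v18
  v11 = 0\{b,c} | (a.0 | (a.0 + (0 + 0))) → ··a··> v15, ··a··> v18
  v12 = 0 | (b.a.0 | 0) → ··b··> v19
  v13 = b.0 | (a.0 | 0) → ··a··> v20, ··b··> v19
  v14 = (c.0\{b,c} + a.b.0 + c.0\{b,c}) | (0 | 0) → ··a··> v20, ··c··> v21
  v15 = 0\{b,c} | (a.0 | 0) → ··a··> v21
  v16 = 0 | (a.0 | (a.0 + (0 + 0))) → ··a··> v19, ··a··> v22
  v17 = b.0 | (0 | (a.0 + (0 + 0))) → ··a··> v20, ··b··> v22
  v18 = 0\{b,c} | (0 | (a.0 + (0 + 0))) → ··a··> v21
  v19 = 0 | (a.0 | 0) → ··a··> v23
  v20 = b.0 | (0 | 0) → ··b··> v23
  v21 = 0\{b,c} | (0 | 0) → stopped
  v22 = 0 | (0 | (a.0 + (0 + 0))) → ··a··> v23
  v23 = 0 | (0 | 0) → stopped
Partition-refinement fixed point:
  B0 = {u0, v0}
  B1 = {u4, u8, v4, v8}
  B2 = {u12, u7, v12, v7}
  B3 = {u15, u18, u19, u22, v15, v18, v19, v22}
  B4 = {u21, u23, v21, v23}
  B5 = {u11, u16, v11, v16}
  B6 = {u3, v3}
  B7 = {u10, u6, v10, v6}
  B8 = {u13, u17, v13, v17}
  B9 = {u20, v20}
  B10 = {u14, v14}
  B11 = {u9, v9}
  B12 = {u1, v1}
  B13 = {u5, v5}
  B14 = {u2, v2}
u0 ∈ B0, v0 ∈ B0 → same block

YES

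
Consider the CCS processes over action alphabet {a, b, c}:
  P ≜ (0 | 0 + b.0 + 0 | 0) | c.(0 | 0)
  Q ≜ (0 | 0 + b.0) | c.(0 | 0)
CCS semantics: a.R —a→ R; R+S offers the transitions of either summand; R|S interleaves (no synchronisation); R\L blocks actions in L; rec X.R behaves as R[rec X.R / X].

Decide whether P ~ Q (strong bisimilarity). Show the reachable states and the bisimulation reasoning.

bisimilar

LTS(P): 4 reachable states
  s0 = (0 | 0 + b.0 + 0 | 0) | c.(0 | 0) | --b--▸ s1, --c--▸ s2
  s1 = 0 | c.(0 | 0) | --c--▸ s3
  s2 = (0 | 0 + b.0 + 0 | 0) | (0 | 0) | --b--▸ s3
  s3 = 0 | (0 | 0) | stopped
LTS(Q): 4 reachable states
  t0 = (0 | 0 + b.0) | c.(0 | 0) | --b--▸ t1, --c--▸ t2
  t1 = 0 | c.(0 | 0) | --c--▸ t3
  t2 = (0 | 0 + b.0) | (0 | 0) | --b--▸ t3
  t3 = 0 | (0 | 0) | stopped
Bisimilarity quotient blocks:
  B0 = {s0, t0}
  B1 = {s2, t2}
  B2 = {s3, t3}
  B3 = {s1, t1}
s0 ∈ B0, t0 ∈ B0 → same block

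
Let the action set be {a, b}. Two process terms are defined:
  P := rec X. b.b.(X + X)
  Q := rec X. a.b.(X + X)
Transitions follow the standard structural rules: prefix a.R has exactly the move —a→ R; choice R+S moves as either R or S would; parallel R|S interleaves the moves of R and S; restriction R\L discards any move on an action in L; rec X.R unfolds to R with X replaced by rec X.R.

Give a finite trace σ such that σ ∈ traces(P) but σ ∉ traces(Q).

LTS(P): 3 reachable states
  p0 = rec X. b.b.(X + X) → --b--▸ p1
  p1 = b.((rec X. b.b.(X + X)) + (rec X. b.b.(X + X))) → --b--▸ p2
  p2 = (rec X. b.b.(X + X)) + (rec X. b.b.(X + X)) → --b--▸ p1
LTS(Q): 3 reachable states
  q0 = rec X. a.b.(X + X) → --a--▸ q1
  q1 = b.((rec X. a.b.(X + X)) + (rec X. a.b.(X + X))) → --b--▸ q2
  q2 = (rec X. a.b.(X + X)) + (rec X. a.b.(X + X)) → --a--▸ q1
Run σ = ⟨b⟩ on P: start {p0}
  [1] b ⇒ {p1}
  P completes σ.
Run σ = ⟨b⟩ on Q: start {q0}
  [1] b ⇒ ∅  — Q cannot continue

b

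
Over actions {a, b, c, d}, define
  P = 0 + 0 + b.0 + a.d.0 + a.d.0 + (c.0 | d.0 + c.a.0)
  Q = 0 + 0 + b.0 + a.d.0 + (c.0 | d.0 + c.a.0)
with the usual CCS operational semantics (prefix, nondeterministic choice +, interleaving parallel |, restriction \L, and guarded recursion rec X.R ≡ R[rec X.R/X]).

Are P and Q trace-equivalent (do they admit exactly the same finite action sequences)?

LTS(P): 7 reachable states
  m0 = 0 + 0 + b.0 + a.d.0 + a.d.0 + (c.0 | d.0 + c.a.0) | =a=> m1, =b=> m2, =c=> m3, =c=> m4, =d=> m5
  m1 = d.0 | =d=> m2
  m2 = 0 | deadlocked
  m3 = 0 | d.0 | =d=> m6
  m4 = a.0 | =a=> m2
  m5 = c.0 | 0 | =c=> m6
  m6 = 0 | 0 | deadlocked
LTS(Q): 7 reachable states
  n0 = 0 + 0 + b.0 + a.d.0 + (c.0 | d.0 + c.a.0) | =a=> n1, =b=> n2, =c=> n3, =c=> n4, =d=> n5
  n1 = d.0 | =d=> n2
  n2 = 0 | deadlocked
  n3 = 0 | d.0 | =d=> n6
  n4 = a.0 | =a=> n2
  n5 = c.0 | 0 | =c=> n6
  n6 = 0 | 0 | deadlocked
Coarsest stable partition (strong bisimilarity classes):
  B0 = {m0, n0}
  B1 = {m5, n5}
  B2 = {m2, m6, n2, n6}
  B3 = {m1, m3, n1, n3}
  B4 = {m4, n4}
m0 ∈ B0, n0 ∈ B0 → same block
Bisimilar ⇒ trace-equivalent.

YES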